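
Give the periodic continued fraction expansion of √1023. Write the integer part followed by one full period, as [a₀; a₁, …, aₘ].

a₀ = ⌊√1023⌋ = 31.
With m₀=0, d₀=1 and mₖ₊₁ = dₖaₖ − mₖ, dₖ₊₁ = (n − mₖ₊₁²)/dₖ, aₖ₊₁ = ⌊(a₀+mₖ₊₁)/dₖ₊₁⌋:
  k=1: m=31, d=62, a=1
  k=2: m=31, d=1, a=62
d=1 and a=2a₀=62 at k=2, so the next step gives (m, d) = (31, 62) again — its k=1 value — and the period has length 2.

[31; 1, 62]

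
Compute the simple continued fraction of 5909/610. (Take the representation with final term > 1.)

5909 = 9×610 + 419
610 = 1×419 + 191
419 = 2×191 + 37
191 = 5×37 + 6
37 = 6×6 + 1
6 = 6×1 + 0  (stop)
So 5909/610 = [9; 1, 2, 5, 6, 6].

[9; 1, 2, 5, 6, 6]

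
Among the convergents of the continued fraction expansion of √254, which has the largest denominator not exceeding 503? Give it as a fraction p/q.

√254 = [15; 1, 14, 1, 30, …] (period length 4).
Convergents:
  p_0/q_0 = 15/1
  p_1/q_1 = 16/1
  p_2/q_2 = 239/15
  p_3/q_3 = 255/16
  p_4/q_4 = 7889/495
  p_5/q_5 = 8144/511
q_4 = 495 ≤ 503 < 511 = q_5, so the answer is 7889/495.

7889/495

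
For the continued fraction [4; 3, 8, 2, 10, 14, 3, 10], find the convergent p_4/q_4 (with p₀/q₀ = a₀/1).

Using pₖ = aₖpₖ₋₁ + pₖ₋₂, qₖ = aₖqₖ₋₁ + qₖ₋₂ (with p₋₁=1, p₋₂=0, q₋₁=0, q₋₂=1):
  k=0: a=4, p=4, q=1
  k=1: a=3, p=13, q=3
  k=2: a=8, p=108, q=25
  k=3: a=2, p=229, q=53
  k=4: a=10, p=2398, q=555

2398/555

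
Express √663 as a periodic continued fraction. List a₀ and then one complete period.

a₀ = ⌊√663⌋ = 25.
With m₀=0, d₀=1 and mₖ₊₁ = dₖaₖ − mₖ, dₖ₊₁ = (n − mₖ₊₁²)/dₖ, aₖ₊₁ = ⌊(a₀+mₖ₊₁)/dₖ₊₁⌋:
  k=1: m=25, d=38, a=1
  k=2: m=13, d=13, a=2
  k=3: m=13, d=38, a=1
  k=4: m=25, d=1, a=50
d=1 and a=2a₀=50 at k=4, so the next step gives (m, d) = (25, 38) again — its k=1 value — and the period has length 4.

[25; 1, 2, 1, 50]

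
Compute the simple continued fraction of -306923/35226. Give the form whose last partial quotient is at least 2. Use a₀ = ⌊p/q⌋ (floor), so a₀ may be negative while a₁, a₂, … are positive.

-306923 = -9·35226 + 10111
35226 = 3·10111 + 4893
10111 = 2·4893 + 325
4893 = 15·325 + 18
325 = 18·18 + 1
18 = 18·1 + 0  (stop)
So -306923/35226 = [-9; 3, 2, 15, 18, 18].

[-9; 3, 2, 15, 18, 18]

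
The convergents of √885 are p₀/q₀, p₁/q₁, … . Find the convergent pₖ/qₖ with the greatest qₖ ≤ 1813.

28321/952

√885 = [29; 1, 2, 1, 58, …] (period length 4).
Convergents:
  p_0/q_0 = 29/1
  p_1/q_1 = 30/1
  p_2/q_2 = 89/3
  p_3/q_3 = 119/4
  p_4/q_4 = 6991/235
  p_5/q_5 = 7110/239
  p_6/q_6 = 21211/713
  p_7/q_7 = 28321/952
  p_8/q_8 = 1663829/55929
q_7 = 952 ≤ 1813 < 55929 = q_8, so the answer is 28321/952.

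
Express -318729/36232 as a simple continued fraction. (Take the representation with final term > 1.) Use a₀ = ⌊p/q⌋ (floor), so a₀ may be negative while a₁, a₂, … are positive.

-318729 = -9*36232 + 7359
36232 = 4*7359 + 6796
7359 = 1*6796 + 563
6796 = 12*563 + 40
563 = 14*40 + 3
40 = 13*3 + 1
3 = 3*1 + 0  (stop)
So -318729/36232 = [-9; 4, 1, 12, 14, 13, 3].

[-9; 4, 1, 12, 14, 13, 3]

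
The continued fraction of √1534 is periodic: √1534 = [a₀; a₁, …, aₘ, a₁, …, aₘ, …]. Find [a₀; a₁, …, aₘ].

a₀ = ⌊√1534⌋ = 39.
With m₀=0, d₀=1 and mₖ₊₁ = dₖaₖ − mₖ, dₖ₊₁ = (n − mₖ₊₁²)/dₖ, aₖ₊₁ = ⌊(a₀+mₖ₊₁)/dₖ₊₁⌋:
  k=1: m=39, d=13, a=6
  k=2: m=39, d=1, a=78
d=1 and a=2a₀=78 at k=2, so the next step gives (m, d) = (39, 13) again — its k=1 value — and the period has length 2.

[39; 6, 78]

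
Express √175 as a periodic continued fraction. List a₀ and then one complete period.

[13; 4, 2, 1, 2, 4, 26]

a₀ = ⌊√175⌋ = 13.
With m₀=0, d₀=1 and mₖ₊₁ = dₖaₖ − mₖ, dₖ₊₁ = (n − mₖ₊₁²)/dₖ, aₖ₊₁ = ⌊(a₀+mₖ₊₁)/dₖ₊₁⌋:
  k=1: m=13, d=6, a=4
  k=2: m=11, d=9, a=2
  k=3: m=7, d=14, a=1
  k=4: m=7, d=9, a=2
  k=5: m=11, d=6, a=4
  k=6: m=13, d=1, a=26
d=1 and a=2a₀=26 at k=6, so the next step gives (m, d) = (13, 6) again — its k=1 value — and the period has length 6.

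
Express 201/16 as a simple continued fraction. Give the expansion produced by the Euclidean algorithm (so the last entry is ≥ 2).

[12; 1, 1, 3, 2]

201 = 12*16 + 9
16 = 1*9 + 7
9 = 1*7 + 2
7 = 3*2 + 1
2 = 2*1 + 0  (stop)
So 201/16 = [12; 1, 1, 3, 2].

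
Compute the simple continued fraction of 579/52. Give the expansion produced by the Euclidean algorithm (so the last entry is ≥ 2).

579 = 11·52 + 7
52 = 7·7 + 3
7 = 2·3 + 1
3 = 3·1 + 0  (stop)
So 579/52 = [11; 7, 2, 3].

[11; 7, 2, 3]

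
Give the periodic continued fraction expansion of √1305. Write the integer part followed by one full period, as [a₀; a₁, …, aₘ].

[36; 8, 72]

a₀ = ⌊√1305⌋ = 36.
With m₀=0, d₀=1 and mₖ₊₁ = dₖaₖ − mₖ, dₖ₊₁ = (n − mₖ₊₁²)/dₖ, aₖ₊₁ = ⌊(a₀+mₖ₊₁)/dₖ₊₁⌋:
  k=1: m=36, d=9, a=8
  k=2: m=36, d=1, a=72
d=1 and a=2a₀=72 at k=2, so the next step gives (m, d) = (36, 9) again — its k=1 value — and the period has length 2.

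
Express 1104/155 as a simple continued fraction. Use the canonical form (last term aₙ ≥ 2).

1104 = 7*155 + 19
155 = 8*19 + 3
19 = 6*3 + 1
3 = 3*1 + 0  (stop)
So 1104/155 = [7; 8, 6, 3].

[7; 8, 6, 3]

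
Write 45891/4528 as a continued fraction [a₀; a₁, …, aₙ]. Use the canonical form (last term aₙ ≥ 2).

45891 = 10*4528 + 611
4528 = 7*611 + 251
611 = 2*251 + 109
251 = 2*109 + 33
109 = 3*33 + 10
33 = 3*10 + 3
10 = 3*3 + 1
3 = 3*1 + 0  (stop)
So 45891/4528 = [10; 7, 2, 2, 3, 3, 3, 3].

[10; 7, 2, 2, 3, 3, 3, 3]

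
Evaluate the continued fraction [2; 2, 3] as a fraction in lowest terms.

17/7

Fold from the inside: start with 3/1.
  2 + 1/3 = 7/3
  2 + 3/7 = 17/7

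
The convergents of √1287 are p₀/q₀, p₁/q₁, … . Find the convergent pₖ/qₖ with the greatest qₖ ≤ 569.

20341/567

√1287 = [35; 1, 6, 1, 70, …] (period length 4).
Convergents:
  p_0/q_0 = 35/1
  p_1/q_1 = 36/1
  p_2/q_2 = 251/7
  p_3/q_3 = 287/8
  p_4/q_4 = 20341/567
  p_5/q_5 = 20628/575
q_4 = 567 ≤ 569 < 575 = q_5, so the answer is 20341/567.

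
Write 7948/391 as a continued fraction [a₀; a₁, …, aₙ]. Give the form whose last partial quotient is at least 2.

[20; 3, 18, 3, 2]

7948 = 20×391 + 128
391 = 3×128 + 7
128 = 18×7 + 2
7 = 3×2 + 1
2 = 2×1 + 0  (stop)
So 7948/391 = [20; 3, 18, 3, 2].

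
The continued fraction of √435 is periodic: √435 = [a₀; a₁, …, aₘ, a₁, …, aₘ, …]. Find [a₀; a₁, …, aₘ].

[20; 1, 5, 1, 40]

a₀ = ⌊√435⌋ = 20.
With m₀=0, d₀=1 and mₖ₊₁ = dₖaₖ − mₖ, dₖ₊₁ = (n − mₖ₊₁²)/dₖ, aₖ₊₁ = ⌊(a₀+mₖ₊₁)/dₖ₊₁⌋:
  k=1: m=20, d=35, a=1
  k=2: m=15, d=6, a=5
  k=3: m=15, d=35, a=1
  k=4: m=20, d=1, a=40
d=1 and a=2a₀=40 at k=4, so the next step gives (m, d) = (20, 35) again — its k=1 value — and the period has length 4.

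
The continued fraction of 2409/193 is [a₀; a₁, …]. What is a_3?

2409 = 12·193 + 93   →  a_0 = 12
193 = 2·93 + 7   →  a_1 = 2
93 = 13·7 + 2   →  a_2 = 13
7 = 3·2 + 1   →  a_3 = 3

3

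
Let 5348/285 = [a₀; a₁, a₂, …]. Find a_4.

1

5348 = 18·285 + 218   →  a_0 = 18
285 = 1·218 + 67   →  a_1 = 1
218 = 3·67 + 17   →  a_2 = 3
67 = 3·17 + 16   →  a_3 = 3
17 = 1·16 + 1   →  a_4 = 1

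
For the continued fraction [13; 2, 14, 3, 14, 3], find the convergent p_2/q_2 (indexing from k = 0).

Using pₖ = aₖpₖ₋₁ + pₖ₋₂, qₖ = aₖqₖ₋₁ + qₖ₋₂ (with p₋₁=1, p₋₂=0, q₋₁=0, q₋₂=1):
  k=0: a=13, p=13, q=1
  k=1: a=2, p=27, q=2
  k=2: a=14, p=391, q=29

391/29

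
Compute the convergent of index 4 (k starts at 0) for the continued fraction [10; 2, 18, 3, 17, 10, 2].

Using pₖ = aₖpₖ₋₁ + pₖ₋₂, qₖ = aₖqₖ₋₁ + qₖ₋₂ (with p₋₁=1, p₋₂=0, q₋₁=0, q₋₂=1):
  k=0: a=10, p=10, q=1
  k=1: a=2, p=21, q=2
  k=2: a=18, p=388, q=37
  k=3: a=3, p=1185, q=113
  k=4: a=17, p=20533, q=1958

20533/1958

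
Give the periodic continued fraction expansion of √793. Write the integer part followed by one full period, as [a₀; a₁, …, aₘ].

[28; 6, 4, 6, 56]

a₀ = ⌊√793⌋ = 28.
With m₀=0, d₀=1 and mₖ₊₁ = dₖaₖ − mₖ, dₖ₊₁ = (n − mₖ₊₁²)/dₖ, aₖ₊₁ = ⌊(a₀+mₖ₊₁)/dₖ₊₁⌋:
  k=1: m=28, d=9, a=6
  k=2: m=26, d=13, a=4
  k=3: m=26, d=9, a=6
  k=4: m=28, d=1, a=56
d=1 and a=2a₀=56 at k=4, so the next step gives (m, d) = (28, 9) again — its k=1 value — and the period has length 4.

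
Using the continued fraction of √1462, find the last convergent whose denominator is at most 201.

2753/72

√1462 = [38; 4, 4, 4, 76, …] (period length 4).
Convergents:
  p_0/q_0 = 38/1
  p_1/q_1 = 153/4
  p_2/q_2 = 650/17
  p_3/q_3 = 2753/72
  p_4/q_4 = 209878/5489
q_3 = 72 ≤ 201 < 5489 = q_4, so the answer is 2753/72.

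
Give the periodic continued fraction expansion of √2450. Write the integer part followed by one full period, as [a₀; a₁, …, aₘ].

[49; 2, 98]

a₀ = ⌊√2450⌋ = 49.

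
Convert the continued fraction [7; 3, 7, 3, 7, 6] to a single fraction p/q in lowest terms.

22681/3099

Fold from the inside: start with 6/1.
  7 + 1/6 = 43/6
  3 + 6/43 = 135/43
  7 + 43/135 = 988/135
  3 + 135/988 = 3099/988
  7 + 988/3099 = 22681/3099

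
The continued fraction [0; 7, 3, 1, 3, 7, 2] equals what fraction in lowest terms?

233/1693

Fold from the inside: start with 2/1.
  7 + 1/2 = 15/2
  3 + 2/15 = 47/15
  1 + 15/47 = 62/47
  3 + 47/62 = 233/62
  7 + 62/233 = 1693/233
  0 + 233/1693 = 233/1693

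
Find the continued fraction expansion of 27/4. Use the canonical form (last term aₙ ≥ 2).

27 = 6*4 + 3
4 = 1*3 + 1
3 = 3*1 + 0  (stop)
So 27/4 = [6; 1, 3].

[6; 1, 3]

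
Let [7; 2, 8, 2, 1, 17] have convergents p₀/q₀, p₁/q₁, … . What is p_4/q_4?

396/53

Using pₖ = aₖpₖ₋₁ + pₖ₋₂, qₖ = aₖqₖ₋₁ + qₖ₋₂ (with p₋₁=1, p₋₂=0, q₋₁=0, q₋₂=1):
  k=0: a=7, p=7, q=1
  k=1: a=2, p=15, q=2
  k=2: a=8, p=127, q=17
  k=3: a=2, p=269, q=36
  k=4: a=1, p=396, q=53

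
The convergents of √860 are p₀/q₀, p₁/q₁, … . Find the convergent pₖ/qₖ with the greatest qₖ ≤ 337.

3871/132

√860 = [29; 3, 14, 3, 58, …] (period length 4).
Convergents:
  p_0/q_0 = 29/1
  p_1/q_1 = 88/3
  p_2/q_2 = 1261/43
  p_3/q_3 = 3871/132
  p_4/q_4 = 225779/7699
q_3 = 132 ≤ 337 < 7699 = q_4, so the answer is 3871/132.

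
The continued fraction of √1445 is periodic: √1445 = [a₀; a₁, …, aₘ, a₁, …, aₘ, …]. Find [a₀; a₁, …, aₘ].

[38; 76]

a₀ = ⌊√1445⌋ = 38.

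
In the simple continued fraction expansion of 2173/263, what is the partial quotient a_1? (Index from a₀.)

3

2173 = 8·263 + 69   →  a_0 = 8
263 = 3·69 + 56   →  a_1 = 3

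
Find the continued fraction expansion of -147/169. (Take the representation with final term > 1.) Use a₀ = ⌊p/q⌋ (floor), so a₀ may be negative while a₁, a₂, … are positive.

-147 = -1·169 + 22
169 = 7·22 + 15
22 = 1·15 + 7
15 = 2·7 + 1
7 = 7·1 + 0  (stop)
So -147/169 = [-1; 7, 1, 2, 7].

[-1; 7, 1, 2, 7]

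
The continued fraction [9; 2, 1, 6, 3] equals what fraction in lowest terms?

589/63

Fold from the inside: start with 3/1.
  6 + 1/3 = 19/3
  1 + 3/19 = 22/19
  2 + 19/22 = 63/22
  9 + 22/63 = 589/63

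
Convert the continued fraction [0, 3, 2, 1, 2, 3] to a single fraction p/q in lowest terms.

Fold from the inside: start with 3/1.
  2 + 1/3 = 7/3
  1 + 3/7 = 10/7
  2 + 7/10 = 27/10
  3 + 10/27 = 91/27
  0 + 27/91 = 27/91

27/91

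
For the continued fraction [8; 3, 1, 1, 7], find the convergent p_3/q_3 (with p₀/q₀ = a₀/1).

58/7

Using pₖ = aₖpₖ₋₁ + pₖ₋₂, qₖ = aₖqₖ₋₁ + qₖ₋₂ (with p₋₁=1, p₋₂=0, q₋₁=0, q₋₂=1):
  k=0: a=8, p=8, q=1
  k=1: a=3, p=25, q=3
  k=2: a=1, p=33, q=4
  k=3: a=1, p=58, q=7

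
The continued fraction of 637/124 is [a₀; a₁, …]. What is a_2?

3

637 = 5·124 + 17   →  a_0 = 5
124 = 7·17 + 5   →  a_1 = 7
17 = 3·5 + 2   →  a_2 = 3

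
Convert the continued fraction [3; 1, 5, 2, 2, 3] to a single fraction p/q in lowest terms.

Fold from the inside: start with 3/1.
  2 + 1/3 = 7/3
  2 + 3/7 = 17/7
  5 + 7/17 = 92/17
  1 + 17/92 = 109/92
  3 + 92/109 = 419/109

419/109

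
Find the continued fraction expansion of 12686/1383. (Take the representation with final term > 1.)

[9; 5, 1, 3, 1, 2, 5, 3]

12686 = 9·1383 + 239
1383 = 5·239 + 188
239 = 1·188 + 51
188 = 3·51 + 35
51 = 1·35 + 16
35 = 2·16 + 3
16 = 5·3 + 1
3 = 3·1 + 0  (stop)
So 12686/1383 = [9; 5, 1, 3, 1, 2, 5, 3].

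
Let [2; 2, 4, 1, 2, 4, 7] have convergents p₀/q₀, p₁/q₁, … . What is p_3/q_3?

Using pₖ = aₖpₖ₋₁ + pₖ₋₂, qₖ = aₖqₖ₋₁ + qₖ₋₂ (with p₋₁=1, p₋₂=0, q₋₁=0, q₋₂=1):
  k=0: a=2, p=2, q=1
  k=1: a=2, p=5, q=2
  k=2: a=4, p=22, q=9
  k=3: a=1, p=27, q=11

27/11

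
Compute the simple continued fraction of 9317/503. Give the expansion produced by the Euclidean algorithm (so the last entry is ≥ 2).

9317 = 18·503 + 263
503 = 1·263 + 240
263 = 1·240 + 23
240 = 10·23 + 10
23 = 2·10 + 3
10 = 3·3 + 1
3 = 3·1 + 0  (stop)
So 9317/503 = [18; 1, 1, 10, 2, 3, 3].

[18; 1, 1, 10, 2, 3, 3]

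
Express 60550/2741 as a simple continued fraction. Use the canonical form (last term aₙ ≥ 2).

60550 = 22×2741 + 248
2741 = 11×248 + 13
248 = 19×13 + 1
13 = 13×1 + 0  (stop)
So 60550/2741 = [22; 11, 19, 13].

[22; 11, 19, 13]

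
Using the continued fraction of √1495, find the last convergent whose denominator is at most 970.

√1495 = [38; 1, 1, 1, 76, …] (period length 4).
Convergents:
  p_0/q_0 = 38/1
  p_1/q_1 = 39/1
  p_2/q_2 = 77/2
  p_3/q_3 = 116/3
  p_4/q_4 = 8893/230
  p_5/q_5 = 9009/233
  p_6/q_6 = 17902/463
  p_7/q_7 = 26911/696
  p_8/q_8 = 2063138/53359
q_7 = 696 ≤ 970 < 53359 = q_8, so the answer is 26911/696.

26911/696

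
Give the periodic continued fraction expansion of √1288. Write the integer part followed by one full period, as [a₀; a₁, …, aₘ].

[35; 1, 7, 1, 70]

a₀ = ⌊√1288⌋ = 35.
With m₀=0, d₀=1 and mₖ₊₁ = dₖaₖ − mₖ, dₖ₊₁ = (n − mₖ₊₁²)/dₖ, aₖ₊₁ = ⌊(a₀+mₖ₊₁)/dₖ₊₁⌋:
  k=1: m=35, d=63, a=1
  k=2: m=28, d=8, a=7
  k=3: m=28, d=63, a=1
  k=4: m=35, d=1, a=70
d=1 and a=2a₀=70 at k=4, so the next step gives (m, d) = (35, 63) again — its k=1 value — and the period has length 4.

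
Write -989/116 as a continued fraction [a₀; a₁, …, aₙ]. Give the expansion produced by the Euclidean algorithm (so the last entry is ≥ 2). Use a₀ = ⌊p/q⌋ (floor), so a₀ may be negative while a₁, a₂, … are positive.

-989 = -9×116 + 55
116 = 2×55 + 6
55 = 9×6 + 1
6 = 6×1 + 0  (stop)
So -989/116 = [-9; 2, 9, 6].

[-9; 2, 9, 6]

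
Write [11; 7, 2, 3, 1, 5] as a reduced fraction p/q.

4309/387

Using pₖ = aₖpₖ₋₁ + pₖ₋₂ and qₖ = aₖqₖ₋₁ + qₖ₋₂:
  k=0: a=11, p=11, q=1
  k=1: a=7, p=78, q=7
  k=2: a=2, p=167, q=15
  k=3: a=3, p=579, q=52
  k=4: a=1, p=746, q=67
  k=5: a=5, p=4309, q=387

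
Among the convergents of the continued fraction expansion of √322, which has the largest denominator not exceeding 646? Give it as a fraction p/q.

√322 = [17; 1, 16, 1, 34, …] (period length 4).
Convergents:
  p_0/q_0 = 17/1
  p_1/q_1 = 18/1
  p_2/q_2 = 305/17
  p_3/q_3 = 323/18
  p_4/q_4 = 11287/629
  p_5/q_5 = 11610/647
q_4 = 629 ≤ 646 < 647 = q_5, so the answer is 11287/629.

11287/629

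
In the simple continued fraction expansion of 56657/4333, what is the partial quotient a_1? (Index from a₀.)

13

56657 = 13·4333 + 328   →  a_0 = 13
4333 = 13·328 + 69   →  a_1 = 13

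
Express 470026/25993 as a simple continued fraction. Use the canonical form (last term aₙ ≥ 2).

470026 = 18×25993 + 2152
25993 = 12×2152 + 169
2152 = 12×169 + 124
169 = 1×124 + 45
124 = 2×45 + 34
45 = 1×34 + 11
34 = 3×11 + 1
11 = 11×1 + 0  (stop)
So 470026/25993 = [18; 12, 12, 1, 2, 1, 3, 11].

[18; 12, 12, 1, 2, 1, 3, 11]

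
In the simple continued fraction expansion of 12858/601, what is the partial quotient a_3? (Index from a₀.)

12858 = 21·601 + 237   →  a_0 = 21
601 = 2·237 + 127   →  a_1 = 2
237 = 1·127 + 110   →  a_2 = 1
127 = 1·110 + 17   →  a_3 = 1

1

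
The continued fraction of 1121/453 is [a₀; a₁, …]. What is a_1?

2

1121 = 2·453 + 215   →  a_0 = 2
453 = 2·215 + 23   →  a_1 = 2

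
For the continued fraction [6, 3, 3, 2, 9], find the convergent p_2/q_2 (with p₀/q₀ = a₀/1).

Using pₖ = aₖpₖ₋₁ + pₖ₋₂, qₖ = aₖqₖ₋₁ + qₖ₋₂ (with p₋₁=1, p₋₂=0, q₋₁=0, q₋₂=1):
  k=0: a=6, p=6, q=1
  k=1: a=3, p=19, q=3
  k=2: a=3, p=63, q=10

63/10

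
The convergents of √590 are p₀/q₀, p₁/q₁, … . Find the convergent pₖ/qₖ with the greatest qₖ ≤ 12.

170/7

√590 = [24; 3, 2, 4, 2, 3, 48, …] (period length 6).
Convergents:
  p_0/q_0 = 24/1
  p_1/q_1 = 73/3
  p_2/q_2 = 170/7
  p_3/q_3 = 753/31
q_2 = 7 ≤ 12 < 31 = q_3, so the answer is 170/7.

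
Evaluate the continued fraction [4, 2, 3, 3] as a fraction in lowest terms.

Fold from the inside: start with 3/1.
  3 + 1/3 = 10/3
  2 + 3/10 = 23/10
  4 + 10/23 = 102/23

102/23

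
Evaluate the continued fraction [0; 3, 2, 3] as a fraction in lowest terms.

7/24

Fold from the inside: start with 3/1.
  2 + 1/3 = 7/3
  3 + 3/7 = 24/7
  0 + 7/24 = 7/24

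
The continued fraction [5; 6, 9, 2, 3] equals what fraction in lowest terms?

2081/403

Fold from the inside: start with 3/1.
  2 + 1/3 = 7/3
  9 + 3/7 = 66/7
  6 + 7/66 = 403/66
  5 + 66/403 = 2081/403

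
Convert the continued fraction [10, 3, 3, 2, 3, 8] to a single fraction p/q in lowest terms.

6749/655

Fold from the inside: start with 8/1.
  3 + 1/8 = 25/8
  2 + 8/25 = 58/25
  3 + 25/58 = 199/58
  3 + 58/199 = 655/199
  10 + 199/655 = 6749/655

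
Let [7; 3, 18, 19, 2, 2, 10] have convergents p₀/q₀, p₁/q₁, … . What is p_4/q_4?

15761/2151

Using pₖ = aₖpₖ₋₁ + pₖ₋₂, qₖ = aₖqₖ₋₁ + qₖ₋₂ (with p₋₁=1, p₋₂=0, q₋₁=0, q₋₂=1):
  k=0: a=7, p=7, q=1
  k=1: a=3, p=22, q=3
  k=2: a=18, p=403, q=55
  k=3: a=19, p=7679, q=1048
  k=4: a=2, p=15761, q=2151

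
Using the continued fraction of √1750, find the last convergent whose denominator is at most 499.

√1750 = [41; 1, 4, 1, 82, …] (period length 4).
Convergents:
  p_0/q_0 = 41/1
  p_1/q_1 = 42/1
  p_2/q_2 = 209/5
  p_3/q_3 = 251/6
  p_4/q_4 = 20791/497
  p_5/q_5 = 21042/503
q_4 = 497 ≤ 499 < 503 = q_5, so the answer is 20791/497.

20791/497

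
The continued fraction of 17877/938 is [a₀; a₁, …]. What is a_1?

17877 = 19·938 + 55   →  a_0 = 19
938 = 17·55 + 3   →  a_1 = 17

17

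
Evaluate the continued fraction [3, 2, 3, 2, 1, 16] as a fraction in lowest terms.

1319/384

Using pₖ = aₖpₖ₋₁ + pₖ₋₂ and qₖ = aₖqₖ₋₁ + qₖ₋₂:
  k=0: a=3, p=3, q=1
  k=1: a=2, p=7, q=2
  k=2: a=3, p=24, q=7
  k=3: a=2, p=55, q=16
  k=4: a=1, p=79, q=23
  k=5: a=16, p=1319, q=384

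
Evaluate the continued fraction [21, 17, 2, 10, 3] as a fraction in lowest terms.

Fold from the inside: start with 3/1.
  10 + 1/3 = 31/3
  2 + 3/31 = 65/31
  17 + 31/65 = 1136/65
  21 + 65/1136 = 23921/1136

23921/1136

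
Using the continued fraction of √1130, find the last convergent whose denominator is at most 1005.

29548/879

√1130 = [33; 1, 1, 1, 1, 1, 1, 66, …] (period length 7).
Convergents:
  p_0/q_0 = 33/1
  p_1/q_1 = 34/1
  p_2/q_2 = 67/2
  p_3/q_3 = 101/3
  p_4/q_4 = 168/5
  p_5/q_5 = 269/8
  p_6/q_6 = 437/13
  p_7/q_7 = 29111/866
  p_8/q_8 = 29548/879
  p_9/q_9 = 58659/1745
q_8 = 879 ≤ 1005 < 1745 = q_9, so the answer is 29548/879.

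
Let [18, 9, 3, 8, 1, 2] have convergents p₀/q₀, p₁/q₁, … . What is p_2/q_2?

507/28

Using pₖ = aₖpₖ₋₁ + pₖ₋₂, qₖ = aₖqₖ₋₁ + qₖ₋₂ (with p₋₁=1, p₋₂=0, q₋₁=0, q₋₂=1):
  k=0: a=18, p=18, q=1
  k=1: a=9, p=163, q=9
  k=2: a=3, p=507, q=28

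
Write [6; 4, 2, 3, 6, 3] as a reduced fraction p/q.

Using pₖ = aₖpₖ₋₁ + pₖ₋₂ and qₖ = aₖqₖ₋₁ + qₖ₋₂:
  k=0: a=6, p=6, q=1
  k=1: a=4, p=25, q=4
  k=2: a=2, p=56, q=9
  k=3: a=3, p=193, q=31
  k=4: a=6, p=1214, q=195
  k=5: a=3, p=3835, q=616

3835/616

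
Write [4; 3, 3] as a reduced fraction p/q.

43/10

Fold from the inside: start with 3/1.
  3 + 1/3 = 10/3
  4 + 3/10 = 43/10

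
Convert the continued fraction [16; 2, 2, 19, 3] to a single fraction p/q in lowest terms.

4855/296

Using pₖ = aₖpₖ₋₁ + pₖ₋₂ and qₖ = aₖqₖ₋₁ + qₖ₋₂:
  k=0: a=16, p=16, q=1
  k=1: a=2, p=33, q=2
  k=2: a=2, p=82, q=5
  k=3: a=19, p=1591, q=97
  k=4: a=3, p=4855, q=296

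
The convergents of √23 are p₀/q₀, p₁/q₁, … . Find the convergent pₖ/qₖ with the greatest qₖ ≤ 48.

√23 = [4; 1, 3, 1, 8, …] (period length 4).
Convergents:
  p_0/q_0 = 4/1
  p_1/q_1 = 5/1
  p_2/q_2 = 19/4
  p_3/q_3 = 24/5
  p_4/q_4 = 211/44
  p_5/q_5 = 235/49
q_4 = 44 ≤ 48 < 49 = q_5, so the answer is 211/44.

211/44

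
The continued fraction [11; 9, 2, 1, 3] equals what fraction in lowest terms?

Fold from the inside: start with 3/1.
  1 + 1/3 = 4/3
  2 + 3/4 = 11/4
  9 + 4/11 = 103/11
  11 + 11/103 = 1144/103

1144/103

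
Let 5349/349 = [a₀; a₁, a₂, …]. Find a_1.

5349 = 15·349 + 114   →  a_0 = 15
349 = 3·114 + 7   →  a_1 = 3

3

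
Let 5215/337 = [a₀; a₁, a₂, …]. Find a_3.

2

5215 = 15·337 + 160   →  a_0 = 15
337 = 2·160 + 17   →  a_1 = 2
160 = 9·17 + 7   →  a_2 = 9
17 = 2·7 + 3   →  a_3 = 2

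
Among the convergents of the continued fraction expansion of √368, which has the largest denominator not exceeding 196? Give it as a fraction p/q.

√368 = [19; 5, 2, 5, 38, …] (period length 4).
Convergents:
  p_0/q_0 = 19/1
  p_1/q_1 = 96/5
  p_2/q_2 = 211/11
  p_3/q_3 = 1151/60
  p_4/q_4 = 43949/2291
q_3 = 60 ≤ 196 < 2291 = q_4, so the answer is 1151/60.

1151/60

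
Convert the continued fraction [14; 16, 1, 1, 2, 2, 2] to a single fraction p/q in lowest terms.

Fold from the inside: start with 2/1.
  2 + 1/2 = 5/2
  2 + 2/5 = 12/5
  1 + 5/12 = 17/12
  1 + 12/17 = 29/17
  16 + 17/29 = 481/29
  14 + 29/481 = 6763/481

6763/481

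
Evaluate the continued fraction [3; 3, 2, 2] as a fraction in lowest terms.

56/17

Fold from the inside: start with 2/1.
  2 + 1/2 = 5/2
  3 + 2/5 = 17/5
  3 + 5/17 = 56/17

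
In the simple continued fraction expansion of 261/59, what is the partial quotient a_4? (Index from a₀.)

261 = 4·59 + 25   →  a_0 = 4
59 = 2·25 + 9   →  a_1 = 2
25 = 2·9 + 7   →  a_2 = 2
9 = 1·7 + 2   →  a_3 = 1
7 = 3·2 + 1   →  a_4 = 3

3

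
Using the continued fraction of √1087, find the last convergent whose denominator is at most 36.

√1087 = [32; 1, 31, 1, 64, …] (period length 4).
Convergents:
  p_0/q_0 = 32/1
  p_1/q_1 = 33/1
  p_2/q_2 = 1055/32
  p_3/q_3 = 1088/33
  p_4/q_4 = 70687/2144
q_3 = 33 ≤ 36 < 2144 = q_4, so the answer is 1088/33.

1088/33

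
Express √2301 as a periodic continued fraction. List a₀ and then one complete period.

[47; 1, 30, 1, 94]

a₀ = ⌊√2301⌋ = 47.
With m₀=0, d₀=1 and mₖ₊₁ = dₖaₖ − mₖ, dₖ₊₁ = (n − mₖ₊₁²)/dₖ, aₖ₊₁ = ⌊(a₀+mₖ₊₁)/dₖ₊₁⌋:
  k=1: m=47, d=92, a=1
  k=2: m=45, d=3, a=30
  k=3: m=45, d=92, a=1
  k=4: m=47, d=1, a=94
d=1 and a=2a₀=94 at k=4, so the next step gives (m, d) = (47, 92) again — its k=1 value — and the period has length 4.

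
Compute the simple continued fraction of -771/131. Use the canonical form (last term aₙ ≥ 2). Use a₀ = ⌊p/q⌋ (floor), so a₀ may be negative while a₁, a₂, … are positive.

[-6; 8, 1, 2, 1, 3]

-771 = -6×131 + 15
131 = 8×15 + 11
15 = 1×11 + 4
11 = 2×4 + 3
4 = 1×3 + 1
3 = 3×1 + 0  (stop)
So -771/131 = [-6; 8, 1, 2, 1, 3].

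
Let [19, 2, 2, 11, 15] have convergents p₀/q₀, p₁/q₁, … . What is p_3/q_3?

1106/57

Using pₖ = aₖpₖ₋₁ + pₖ₋₂, qₖ = aₖqₖ₋₁ + qₖ₋₂ (with p₋₁=1, p₋₂=0, q₋₁=0, q₋₂=1):
  k=0: a=19, p=19, q=1
  k=1: a=2, p=39, q=2
  k=2: a=2, p=97, q=5
  k=3: a=11, p=1106, q=57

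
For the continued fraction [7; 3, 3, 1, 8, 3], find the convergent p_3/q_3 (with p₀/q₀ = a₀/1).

95/13

Using pₖ = aₖpₖ₋₁ + pₖ₋₂, qₖ = aₖqₖ₋₁ + qₖ₋₂ (with p₋₁=1, p₋₂=0, q₋₁=0, q₋₂=1):
  k=0: a=7, p=7, q=1
  k=1: a=3, p=22, q=3
  k=2: a=3, p=73, q=10
  k=3: a=1, p=95, q=13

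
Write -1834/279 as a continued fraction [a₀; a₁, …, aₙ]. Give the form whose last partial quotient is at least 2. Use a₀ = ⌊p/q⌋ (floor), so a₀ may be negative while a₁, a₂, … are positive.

[-7; 2, 2, 1, 9, 4]

-1834 = -7·279 + 119
279 = 2·119 + 41
119 = 2·41 + 37
41 = 1·37 + 4
37 = 9·4 + 1
4 = 4·1 + 0  (stop)
So -1834/279 = [-7; 2, 2, 1, 9, 4].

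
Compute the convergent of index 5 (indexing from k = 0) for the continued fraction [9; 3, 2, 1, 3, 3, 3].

Using pₖ = aₖpₖ₋₁ + pₖ₋₂, qₖ = aₖqₖ₋₁ + qₖ₋₂ (with p₋₁=1, p₋₂=0, q₋₁=0, q₋₂=1):
  k=0: a=9, p=9, q=1
  k=1: a=3, p=28, q=3
  k=2: a=2, p=65, q=7
  k=3: a=1, p=93, q=10
  k=4: a=3, p=344, q=37
  k=5: a=3, p=1125, q=121

1125/121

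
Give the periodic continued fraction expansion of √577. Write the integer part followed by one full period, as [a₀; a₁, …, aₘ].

a₀ = ⌊√577⌋ = 24.
With m₀=0, d₀=1 and mₖ₊₁ = dₖaₖ − mₖ, dₖ₊₁ = (n − mₖ₊₁²)/dₖ, aₖ₊₁ = ⌊(a₀+mₖ₊₁)/dₖ₊₁⌋:
  k=1: m=24, d=1, a=48
d=1 and a=2a₀=48 at k=1, so the next step gives (m, d) = (24, 1) again — its k=1 value — and the period has length 1.

[24; 48]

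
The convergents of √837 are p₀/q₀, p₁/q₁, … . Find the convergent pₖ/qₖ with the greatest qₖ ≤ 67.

√837 = [28; 1, 13, 2, 13, 1, 56, …] (period length 6).
Convergents:
  p_0/q_0 = 28/1
  p_1/q_1 = 29/1
  p_2/q_2 = 405/14
  p_3/q_3 = 839/29
  p_4/q_4 = 11312/391
q_3 = 29 ≤ 67 < 391 = q_4, so the answer is 839/29.

839/29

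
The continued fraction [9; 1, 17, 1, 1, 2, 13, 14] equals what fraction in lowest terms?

174427/17537

Using pₖ = aₖpₖ₋₁ + pₖ₋₂ and qₖ = aₖqₖ₋₁ + qₖ₋₂:
  k=0: a=9, p=9, q=1
  k=1: a=1, p=10, q=1
  k=2: a=17, p=179, q=18
  k=3: a=1, p=189, q=19
  k=4: a=1, p=368, q=37
  k=5: a=2, p=925, q=93
  k=6: a=13, p=12393, q=1246
  k=7: a=14, p=174427, q=17537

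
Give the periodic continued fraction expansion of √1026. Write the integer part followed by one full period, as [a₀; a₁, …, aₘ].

a₀ = ⌊√1026⌋ = 32.
With m₀=0, d₀=1 and mₖ₊₁ = dₖaₖ − mₖ, dₖ₊₁ = (n − mₖ₊₁²)/dₖ, aₖ₊₁ = ⌊(a₀+mₖ₊₁)/dₖ₊₁⌋:
  k=1: m=32, d=2, a=32
  k=2: m=32, d=1, a=64
d=1 and a=2a₀=64 at k=2, so the next step gives (m, d) = (32, 2) again — its k=1 value — and the period has length 2.

[32; 32, 64]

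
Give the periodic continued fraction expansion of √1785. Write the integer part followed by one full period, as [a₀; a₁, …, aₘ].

a₀ = ⌊√1785⌋ = 42.
With m₀=0, d₀=1 and mₖ₊₁ = dₖaₖ − mₖ, dₖ₊₁ = (n − mₖ₊₁²)/dₖ, aₖ₊₁ = ⌊(a₀+mₖ₊₁)/dₖ₊₁⌋:
  k=1: m=42, d=21, a=4
  k=2: m=42, d=1, a=84
d=1 and a=2a₀=84 at k=2, so the next step gives (m, d) = (42, 21) again — its k=1 value — and the period has length 2.

[42; 4, 84]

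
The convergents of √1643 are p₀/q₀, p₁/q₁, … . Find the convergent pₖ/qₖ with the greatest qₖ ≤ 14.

527/13

√1643 = [40; 1, 1, 6, 1, 6, 1, 1, 80, …] (period length 8).
Convergents:
  p_0/q_0 = 40/1
  p_1/q_1 = 41/1
  p_2/q_2 = 81/2
  p_3/q_3 = 527/13
  p_4/q_4 = 608/15
q_3 = 13 ≤ 14 < 15 = q_4, so the answer is 527/13.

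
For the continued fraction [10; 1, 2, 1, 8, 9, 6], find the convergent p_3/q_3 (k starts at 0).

Using pₖ = aₖpₖ₋₁ + pₖ₋₂, qₖ = aₖqₖ₋₁ + qₖ₋₂ (with p₋₁=1, p₋₂=0, q₋₁=0, q₋₂=1):
  k=0: a=10, p=10, q=1
  k=1: a=1, p=11, q=1
  k=2: a=2, p=32, q=3
  k=3: a=1, p=43, q=4

43/4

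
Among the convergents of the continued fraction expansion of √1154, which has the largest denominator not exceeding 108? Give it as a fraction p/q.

1155/34

√1154 = [33; 1, 32, 1, 66, …] (period length 4).
Convergents:
  p_0/q_0 = 33/1
  p_1/q_1 = 34/1
  p_2/q_2 = 1121/33
  p_3/q_3 = 1155/34
  p_4/q_4 = 77351/2277
q_3 = 34 ≤ 108 < 2277 = q_4, so the answer is 1155/34.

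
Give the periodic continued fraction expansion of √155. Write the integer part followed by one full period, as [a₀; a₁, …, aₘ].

[12; 2, 4, 2, 24]

a₀ = ⌊√155⌋ = 12.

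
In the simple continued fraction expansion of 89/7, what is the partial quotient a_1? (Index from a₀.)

1

89 = 12·7 + 5   →  a_0 = 12
7 = 1·5 + 2   →  a_1 = 1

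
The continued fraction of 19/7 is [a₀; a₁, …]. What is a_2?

2

19 = 2·7 + 5   →  a_0 = 2
7 = 1·5 + 2   →  a_1 = 1
5 = 2·2 + 1   →  a_2 = 2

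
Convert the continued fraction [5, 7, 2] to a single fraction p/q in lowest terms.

Using pₖ = aₖpₖ₋₁ + pₖ₋₂ and qₖ = aₖqₖ₋₁ + qₖ₋₂:
  k=0: a=5, p=5, q=1
  k=1: a=7, p=36, q=7
  k=2: a=2, p=77, q=15

77/15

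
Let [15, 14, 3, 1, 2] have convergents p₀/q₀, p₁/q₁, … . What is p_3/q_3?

Using pₖ = aₖpₖ₋₁ + pₖ₋₂, qₖ = aₖqₖ₋₁ + qₖ₋₂ (with p₋₁=1, p₋₂=0, q₋₁=0, q₋₂=1):
  k=0: a=15, p=15, q=1
  k=1: a=14, p=211, q=14
  k=2: a=3, p=648, q=43
  k=3: a=1, p=859, q=57

859/57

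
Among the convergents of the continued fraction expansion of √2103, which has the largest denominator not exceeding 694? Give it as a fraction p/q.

29487/643

√2103 = [45; 1, 6, 15, 6, 1, 90, …] (period length 6).
Convergents:
  p_0/q_0 = 45/1
  p_1/q_1 = 46/1
  p_2/q_2 = 321/7
  p_3/q_3 = 4861/106
  p_4/q_4 = 29487/643
  p_5/q_5 = 34348/749
q_4 = 643 ≤ 694 < 749 = q_5, so the answer is 29487/643.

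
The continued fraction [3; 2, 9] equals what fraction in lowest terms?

Fold from the inside: start with 9/1.
  2 + 1/9 = 19/9
  3 + 9/19 = 66/19

66/19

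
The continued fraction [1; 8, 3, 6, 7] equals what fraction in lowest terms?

Using pₖ = aₖpₖ₋₁ + pₖ₋₂ and qₖ = aₖqₖ₋₁ + qₖ₋₂:
  k=0: a=1, p=1, q=1
  k=1: a=8, p=9, q=8
  k=2: a=3, p=28, q=25
  k=3: a=6, p=177, q=158
  k=4: a=7, p=1267, q=1131

1267/1131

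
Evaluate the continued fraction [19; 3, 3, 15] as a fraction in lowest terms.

2953/153

Fold from the inside: start with 15/1.
  3 + 1/15 = 46/15
  3 + 15/46 = 153/46
  19 + 46/153 = 2953/153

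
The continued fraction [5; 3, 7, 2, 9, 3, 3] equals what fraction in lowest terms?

24420/4591

Fold from the inside: start with 3/1.
  3 + 1/3 = 10/3
  9 + 3/10 = 93/10
  2 + 10/93 = 196/93
  7 + 93/196 = 1465/196
  3 + 196/1465 = 4591/1465
  5 + 1465/4591 = 24420/4591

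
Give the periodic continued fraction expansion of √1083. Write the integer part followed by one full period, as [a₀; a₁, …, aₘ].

a₀ = ⌊√1083⌋ = 32.
With m₀=0, d₀=1 and mₖ₊₁ = dₖaₖ − mₖ, dₖ₊₁ = (n − mₖ₊₁²)/dₖ, aₖ₊₁ = ⌊(a₀+mₖ₊₁)/dₖ₊₁⌋:
  k=1: m=32, d=59, a=1
  k=2: m=27, d=6, a=9
  k=3: m=27, d=59, a=1
  k=4: m=32, d=1, a=64
d=1 and a=2a₀=64 at k=4, so the next step gives (m, d) = (32, 59) again — its k=1 value — and the period has length 4.

[32; 1, 9, 1, 64]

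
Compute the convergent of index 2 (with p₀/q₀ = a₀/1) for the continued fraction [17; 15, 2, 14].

529/31

Using pₖ = aₖpₖ₋₁ + pₖ₋₂, qₖ = aₖqₖ₋₁ + qₖ₋₂ (with p₋₁=1, p₋₂=0, q₋₁=0, q₋₂=1):
  k=0: a=17, p=17, q=1
  k=1: a=15, p=256, q=15
  k=2: a=2, p=529, q=31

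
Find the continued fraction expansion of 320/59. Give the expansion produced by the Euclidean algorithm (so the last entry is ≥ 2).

320 = 5×59 + 25
59 = 2×25 + 9
25 = 2×9 + 7
9 = 1×7 + 2
7 = 3×2 + 1
2 = 2×1 + 0  (stop)
So 320/59 = [5; 2, 2, 1, 3, 2].

[5; 2, 2, 1, 3, 2]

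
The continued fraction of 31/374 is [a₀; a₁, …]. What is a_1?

12

31 = 0·374 + 31   →  a_0 = 0
374 = 12·31 + 2   →  a_1 = 12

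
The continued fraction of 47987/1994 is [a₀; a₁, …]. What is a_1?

15

47987 = 24·1994 + 131   →  a_0 = 24
1994 = 15·131 + 29   →  a_1 = 15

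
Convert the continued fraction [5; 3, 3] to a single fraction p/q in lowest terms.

53/10

Using pₖ = aₖpₖ₋₁ + pₖ₋₂ and qₖ = aₖqₖ₋₁ + qₖ₋₂:
  k=0: a=5, p=5, q=1
  k=1: a=3, p=16, q=3
  k=2: a=3, p=53, q=10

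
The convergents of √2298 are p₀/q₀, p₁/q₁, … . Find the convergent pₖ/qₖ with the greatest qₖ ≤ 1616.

73584/1535

√2298 = [47; 1, 14, 1, 94, …] (period length 4).
Convergents:
  p_0/q_0 = 47/1
  p_1/q_1 = 48/1
  p_2/q_2 = 719/15
  p_3/q_3 = 767/16
  p_4/q_4 = 72817/1519
  p_5/q_5 = 73584/1535
  p_6/q_6 = 1102993/23009
q_5 = 1535 ≤ 1616 < 23009 = q_6, so the answer is 73584/1535.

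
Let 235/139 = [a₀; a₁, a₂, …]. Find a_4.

235 = 1·139 + 96   →  a_0 = 1
139 = 1·96 + 43   →  a_1 = 1
96 = 2·43 + 10   →  a_2 = 2
43 = 4·10 + 3   →  a_3 = 4
10 = 3·3 + 1   →  a_4 = 3

3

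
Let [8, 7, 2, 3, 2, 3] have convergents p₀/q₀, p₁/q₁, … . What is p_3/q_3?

423/52

Using pₖ = aₖpₖ₋₁ + pₖ₋₂, qₖ = aₖqₖ₋₁ + qₖ₋₂ (with p₋₁=1, p₋₂=0, q₋₁=0, q₋₂=1):
  k=0: a=8, p=8, q=1
  k=1: a=7, p=57, q=7
  k=2: a=2, p=122, q=15
  k=3: a=3, p=423, q=52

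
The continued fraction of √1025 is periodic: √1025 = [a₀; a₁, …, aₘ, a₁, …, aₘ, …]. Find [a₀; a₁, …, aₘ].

a₀ = ⌊√1025⌋ = 32.
With m₀=0, d₀=1 and mₖ₊₁ = dₖaₖ − mₖ, dₖ₊₁ = (n − mₖ₊₁²)/dₖ, aₖ₊₁ = ⌊(a₀+mₖ₊₁)/dₖ₊₁⌋:
  k=1: m=32, d=1, a=64
d=1 and a=2a₀=64 at k=1, so the next step gives (m, d) = (32, 1) again — its k=1 value — and the period has length 1.

[32; 64]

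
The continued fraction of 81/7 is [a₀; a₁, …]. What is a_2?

81 = 11·7 + 4   →  a_0 = 11
7 = 1·4 + 3   →  a_1 = 1
4 = 1·3 + 1   →  a_2 = 1

1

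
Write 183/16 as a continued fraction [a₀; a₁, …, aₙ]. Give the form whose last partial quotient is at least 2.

[11; 2, 3, 2]

183 = 11×16 + 7
16 = 2×7 + 2
7 = 3×2 + 1
2 = 2×1 + 0  (stop)
So 183/16 = [11; 2, 3, 2].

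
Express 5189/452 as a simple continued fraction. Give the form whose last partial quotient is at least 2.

[11; 2, 12, 18]

5189 = 11×452 + 217
452 = 2×217 + 18
217 = 12×18 + 1
18 = 18×1 + 0  (stop)
So 5189/452 = [11; 2, 12, 18].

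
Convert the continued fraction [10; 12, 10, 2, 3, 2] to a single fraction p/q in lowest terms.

20367/2020

Fold from the inside: start with 2/1.
  3 + 1/2 = 7/2
  2 + 2/7 = 16/7
  10 + 7/16 = 167/16
  12 + 16/167 = 2020/167
  10 + 167/2020 = 20367/2020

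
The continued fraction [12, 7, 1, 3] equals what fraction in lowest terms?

Using pₖ = aₖpₖ₋₁ + pₖ₋₂ and qₖ = aₖqₖ₋₁ + qₖ₋₂:
  k=0: a=12, p=12, q=1
  k=1: a=7, p=85, q=7
  k=2: a=1, p=97, q=8
  k=3: a=3, p=376, q=31

376/31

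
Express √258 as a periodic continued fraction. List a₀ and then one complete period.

[16; 16, 32]

a₀ = ⌊√258⌋ = 16.
With m₀=0, d₀=1 and mₖ₊₁ = dₖaₖ − mₖ, dₖ₊₁ = (n − mₖ₊₁²)/dₖ, aₖ₊₁ = ⌊(a₀+mₖ₊₁)/dₖ₊₁⌋:
  k=1: m=16, d=2, a=16
  k=2: m=16, d=1, a=32
d=1 and a=2a₀=32 at k=2, so the next step gives (m, d) = (16, 2) again — its k=1 value — and the period has length 2.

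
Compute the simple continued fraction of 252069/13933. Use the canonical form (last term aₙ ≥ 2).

[18; 10, 1, 12, 1, 6, 13]

252069 = 18×13933 + 1275
13933 = 10×1275 + 1183
1275 = 1×1183 + 92
1183 = 12×92 + 79
92 = 1×79 + 13
79 = 6×13 + 1
13 = 13×1 + 0  (stop)
So 252069/13933 = [18; 10, 1, 12, 1, 6, 13].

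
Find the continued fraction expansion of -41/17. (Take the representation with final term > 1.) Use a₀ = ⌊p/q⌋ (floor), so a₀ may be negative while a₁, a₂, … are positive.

[-3; 1, 1, 2, 3]

-41 = -3*17 + 10
17 = 1*10 + 7
10 = 1*7 + 3
7 = 2*3 + 1
3 = 3*1 + 0  (stop)
So -41/17 = [-3; 1, 1, 2, 3].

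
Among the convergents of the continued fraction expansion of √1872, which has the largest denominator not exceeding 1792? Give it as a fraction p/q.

55987/1294

√1872 = [43; 3, 1, 3, 86, …] (period length 4).
Convergents:
  p_0/q_0 = 43/1
  p_1/q_1 = 130/3
  p_2/q_2 = 173/4
  p_3/q_3 = 649/15
  p_4/q_4 = 55987/1294
  p_5/q_5 = 168610/3897
q_4 = 1294 ≤ 1792 < 3897 = q_5, so the answer is 55987/1294.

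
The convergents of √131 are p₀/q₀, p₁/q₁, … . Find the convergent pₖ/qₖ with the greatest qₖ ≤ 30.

103/9

√131 = [11; 2, 4, 11, 4, 2, 22, …] (period length 6).
Convergents:
  p_0/q_0 = 11/1
  p_1/q_1 = 23/2
  p_2/q_2 = 103/9
  p_3/q_3 = 1156/101
q_2 = 9 ≤ 30 < 101 = q_3, so the answer is 103/9.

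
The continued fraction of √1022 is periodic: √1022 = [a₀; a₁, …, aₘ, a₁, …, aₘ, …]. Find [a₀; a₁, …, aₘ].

[31; 1, 30, 1, 62]

a₀ = ⌊√1022⌋ = 31.
With m₀=0, d₀=1 and mₖ₊₁ = dₖaₖ − mₖ, dₖ₊₁ = (n − mₖ₊₁²)/dₖ, aₖ₊₁ = ⌊(a₀+mₖ₊₁)/dₖ₊₁⌋:
  k=1: m=31, d=61, a=1
  k=2: m=30, d=2, a=30
  k=3: m=30, d=61, a=1
  k=4: m=31, d=1, a=62
d=1 and a=2a₀=62 at k=4, so the next step gives (m, d) = (31, 61) again — its k=1 value — and the period has length 4.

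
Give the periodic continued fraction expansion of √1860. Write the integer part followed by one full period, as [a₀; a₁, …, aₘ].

[43; 7, 1, 4, 1, 7, 86]

a₀ = ⌊√1860⌋ = 43.
With m₀=0, d₀=1 and mₖ₊₁ = dₖaₖ − mₖ, dₖ₊₁ = (n − mₖ₊₁²)/dₖ, aₖ₊₁ = ⌊(a₀+mₖ₊₁)/dₖ₊₁⌋:
  k=1: m=43, d=11, a=7
  k=2: m=34, d=64, a=1
  k=3: m=30, d=15, a=4
  k=4: m=30, d=64, a=1
  k=5: m=34, d=11, a=7
  k=6: m=43, d=1, a=86
d=1 and a=2a₀=86 at k=6, so the next step gives (m, d) = (43, 11) again — its k=1 value — and the period has length 6.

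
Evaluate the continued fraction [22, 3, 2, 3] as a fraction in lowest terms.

535/24

Using pₖ = aₖpₖ₋₁ + pₖ₋₂ and qₖ = aₖqₖ₋₁ + qₖ₋₂:
  k=0: a=22, p=22, q=1
  k=1: a=3, p=67, q=3
  k=2: a=2, p=156, q=7
  k=3: a=3, p=535, q=24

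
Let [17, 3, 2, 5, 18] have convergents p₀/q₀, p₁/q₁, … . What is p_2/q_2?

Using pₖ = aₖpₖ₋₁ + pₖ₋₂, qₖ = aₖqₖ₋₁ + qₖ₋₂ (with p₋₁=1, p₋₂=0, q₋₁=0, q₋₂=1):
  k=0: a=17, p=17, q=1
  k=1: a=3, p=52, q=3
  k=2: a=2, p=121, q=7

121/7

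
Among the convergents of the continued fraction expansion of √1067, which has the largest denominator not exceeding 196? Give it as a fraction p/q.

6337/194

√1067 = [32; 1, 1, 1, 64, …] (period length 4).
Convergents:
  p_0/q_0 = 32/1
  p_1/q_1 = 33/1
  p_2/q_2 = 65/2
  p_3/q_3 = 98/3
  p_4/q_4 = 6337/194
  p_5/q_5 = 6435/197
q_4 = 194 ≤ 196 < 197 = q_5, so the answer is 6337/194.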